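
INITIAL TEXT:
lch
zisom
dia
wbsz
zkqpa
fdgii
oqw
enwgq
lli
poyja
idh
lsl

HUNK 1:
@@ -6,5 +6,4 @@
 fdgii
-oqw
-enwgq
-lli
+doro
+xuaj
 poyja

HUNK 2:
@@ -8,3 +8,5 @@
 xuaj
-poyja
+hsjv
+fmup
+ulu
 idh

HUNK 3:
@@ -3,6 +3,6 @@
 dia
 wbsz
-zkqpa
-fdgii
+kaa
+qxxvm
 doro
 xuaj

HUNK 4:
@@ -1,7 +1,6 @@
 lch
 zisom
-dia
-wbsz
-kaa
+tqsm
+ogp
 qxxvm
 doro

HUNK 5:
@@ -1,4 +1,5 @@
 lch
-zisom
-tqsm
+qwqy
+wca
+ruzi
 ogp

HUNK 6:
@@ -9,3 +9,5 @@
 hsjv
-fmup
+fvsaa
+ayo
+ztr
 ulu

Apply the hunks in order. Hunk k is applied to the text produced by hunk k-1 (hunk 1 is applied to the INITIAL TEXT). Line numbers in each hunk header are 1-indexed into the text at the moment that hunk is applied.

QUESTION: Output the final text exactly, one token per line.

Hunk 1: at line 6 remove [oqw,enwgq,lli] add [doro,xuaj] -> 11 lines: lch zisom dia wbsz zkqpa fdgii doro xuaj poyja idh lsl
Hunk 2: at line 8 remove [poyja] add [hsjv,fmup,ulu] -> 13 lines: lch zisom dia wbsz zkqpa fdgii doro xuaj hsjv fmup ulu idh lsl
Hunk 3: at line 3 remove [zkqpa,fdgii] add [kaa,qxxvm] -> 13 lines: lch zisom dia wbsz kaa qxxvm doro xuaj hsjv fmup ulu idh lsl
Hunk 4: at line 1 remove [dia,wbsz,kaa] add [tqsm,ogp] -> 12 lines: lch zisom tqsm ogp qxxvm doro xuaj hsjv fmup ulu idh lsl
Hunk 5: at line 1 remove [zisom,tqsm] add [qwqy,wca,ruzi] -> 13 lines: lch qwqy wca ruzi ogp qxxvm doro xuaj hsjv fmup ulu idh lsl
Hunk 6: at line 9 remove [fmup] add [fvsaa,ayo,ztr] -> 15 lines: lch qwqy wca ruzi ogp qxxvm doro xuaj hsjv fvsaa ayo ztr ulu idh lsl

Answer: lch
qwqy
wca
ruzi
ogp
qxxvm
doro
xuaj
hsjv
fvsaa
ayo
ztr
ulu
idh
lsl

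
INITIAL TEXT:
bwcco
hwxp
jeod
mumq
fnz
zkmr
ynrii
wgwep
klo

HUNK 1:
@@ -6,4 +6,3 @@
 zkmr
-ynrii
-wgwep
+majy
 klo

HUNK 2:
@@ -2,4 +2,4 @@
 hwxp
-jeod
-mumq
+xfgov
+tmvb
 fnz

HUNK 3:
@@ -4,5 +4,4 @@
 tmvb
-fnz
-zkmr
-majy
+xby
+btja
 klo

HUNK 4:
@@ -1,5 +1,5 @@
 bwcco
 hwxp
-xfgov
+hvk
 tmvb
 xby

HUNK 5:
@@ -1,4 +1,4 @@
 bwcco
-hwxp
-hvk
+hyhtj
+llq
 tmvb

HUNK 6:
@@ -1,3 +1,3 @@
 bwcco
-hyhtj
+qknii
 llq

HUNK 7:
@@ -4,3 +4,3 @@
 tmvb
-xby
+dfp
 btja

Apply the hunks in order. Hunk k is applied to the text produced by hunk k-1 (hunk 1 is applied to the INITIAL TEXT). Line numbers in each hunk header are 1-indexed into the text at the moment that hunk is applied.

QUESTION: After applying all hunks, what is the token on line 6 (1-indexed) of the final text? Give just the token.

Answer: btja

Derivation:
Hunk 1: at line 6 remove [ynrii,wgwep] add [majy] -> 8 lines: bwcco hwxp jeod mumq fnz zkmr majy klo
Hunk 2: at line 2 remove [jeod,mumq] add [xfgov,tmvb] -> 8 lines: bwcco hwxp xfgov tmvb fnz zkmr majy klo
Hunk 3: at line 4 remove [fnz,zkmr,majy] add [xby,btja] -> 7 lines: bwcco hwxp xfgov tmvb xby btja klo
Hunk 4: at line 1 remove [xfgov] add [hvk] -> 7 lines: bwcco hwxp hvk tmvb xby btja klo
Hunk 5: at line 1 remove [hwxp,hvk] add [hyhtj,llq] -> 7 lines: bwcco hyhtj llq tmvb xby btja klo
Hunk 6: at line 1 remove [hyhtj] add [qknii] -> 7 lines: bwcco qknii llq tmvb xby btja klo
Hunk 7: at line 4 remove [xby] add [dfp] -> 7 lines: bwcco qknii llq tmvb dfp btja klo
Final line 6: btja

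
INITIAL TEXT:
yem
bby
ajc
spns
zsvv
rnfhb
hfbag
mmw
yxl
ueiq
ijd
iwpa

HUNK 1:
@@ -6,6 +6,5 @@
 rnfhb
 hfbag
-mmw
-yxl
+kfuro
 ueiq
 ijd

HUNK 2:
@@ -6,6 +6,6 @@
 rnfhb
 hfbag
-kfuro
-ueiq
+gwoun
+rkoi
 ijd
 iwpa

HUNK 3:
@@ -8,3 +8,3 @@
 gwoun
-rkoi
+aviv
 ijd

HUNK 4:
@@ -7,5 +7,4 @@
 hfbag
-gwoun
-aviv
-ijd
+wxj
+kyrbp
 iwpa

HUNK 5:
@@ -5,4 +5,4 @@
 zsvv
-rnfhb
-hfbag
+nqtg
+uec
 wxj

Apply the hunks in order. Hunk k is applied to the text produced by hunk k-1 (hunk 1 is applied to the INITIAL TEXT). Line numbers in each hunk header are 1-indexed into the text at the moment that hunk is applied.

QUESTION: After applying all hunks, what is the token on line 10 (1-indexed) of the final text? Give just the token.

Hunk 1: at line 6 remove [mmw,yxl] add [kfuro] -> 11 lines: yem bby ajc spns zsvv rnfhb hfbag kfuro ueiq ijd iwpa
Hunk 2: at line 6 remove [kfuro,ueiq] add [gwoun,rkoi] -> 11 lines: yem bby ajc spns zsvv rnfhb hfbag gwoun rkoi ijd iwpa
Hunk 3: at line 8 remove [rkoi] add [aviv] -> 11 lines: yem bby ajc spns zsvv rnfhb hfbag gwoun aviv ijd iwpa
Hunk 4: at line 7 remove [gwoun,aviv,ijd] add [wxj,kyrbp] -> 10 lines: yem bby ajc spns zsvv rnfhb hfbag wxj kyrbp iwpa
Hunk 5: at line 5 remove [rnfhb,hfbag] add [nqtg,uec] -> 10 lines: yem bby ajc spns zsvv nqtg uec wxj kyrbp iwpa
Final line 10: iwpa

Answer: iwpa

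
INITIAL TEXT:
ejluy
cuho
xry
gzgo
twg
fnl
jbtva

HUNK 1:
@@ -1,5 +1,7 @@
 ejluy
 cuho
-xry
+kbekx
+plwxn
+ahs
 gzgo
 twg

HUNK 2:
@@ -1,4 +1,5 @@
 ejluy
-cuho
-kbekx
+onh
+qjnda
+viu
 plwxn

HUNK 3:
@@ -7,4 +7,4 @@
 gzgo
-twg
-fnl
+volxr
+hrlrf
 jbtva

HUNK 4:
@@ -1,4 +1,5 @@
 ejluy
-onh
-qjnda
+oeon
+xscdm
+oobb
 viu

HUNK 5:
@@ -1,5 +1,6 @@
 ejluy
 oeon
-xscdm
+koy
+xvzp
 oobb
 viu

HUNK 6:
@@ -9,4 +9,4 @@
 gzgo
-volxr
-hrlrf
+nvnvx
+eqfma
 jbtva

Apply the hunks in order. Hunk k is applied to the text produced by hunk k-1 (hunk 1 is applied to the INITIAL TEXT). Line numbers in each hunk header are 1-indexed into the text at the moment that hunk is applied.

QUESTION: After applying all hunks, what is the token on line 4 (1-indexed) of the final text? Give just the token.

Answer: xvzp

Derivation:
Hunk 1: at line 1 remove [xry] add [kbekx,plwxn,ahs] -> 9 lines: ejluy cuho kbekx plwxn ahs gzgo twg fnl jbtva
Hunk 2: at line 1 remove [cuho,kbekx] add [onh,qjnda,viu] -> 10 lines: ejluy onh qjnda viu plwxn ahs gzgo twg fnl jbtva
Hunk 3: at line 7 remove [twg,fnl] add [volxr,hrlrf] -> 10 lines: ejluy onh qjnda viu plwxn ahs gzgo volxr hrlrf jbtva
Hunk 4: at line 1 remove [onh,qjnda] add [oeon,xscdm,oobb] -> 11 lines: ejluy oeon xscdm oobb viu plwxn ahs gzgo volxr hrlrf jbtva
Hunk 5: at line 1 remove [xscdm] add [koy,xvzp] -> 12 lines: ejluy oeon koy xvzp oobb viu plwxn ahs gzgo volxr hrlrf jbtva
Hunk 6: at line 9 remove [volxr,hrlrf] add [nvnvx,eqfma] -> 12 lines: ejluy oeon koy xvzp oobb viu plwxn ahs gzgo nvnvx eqfma jbtva
Final line 4: xvzp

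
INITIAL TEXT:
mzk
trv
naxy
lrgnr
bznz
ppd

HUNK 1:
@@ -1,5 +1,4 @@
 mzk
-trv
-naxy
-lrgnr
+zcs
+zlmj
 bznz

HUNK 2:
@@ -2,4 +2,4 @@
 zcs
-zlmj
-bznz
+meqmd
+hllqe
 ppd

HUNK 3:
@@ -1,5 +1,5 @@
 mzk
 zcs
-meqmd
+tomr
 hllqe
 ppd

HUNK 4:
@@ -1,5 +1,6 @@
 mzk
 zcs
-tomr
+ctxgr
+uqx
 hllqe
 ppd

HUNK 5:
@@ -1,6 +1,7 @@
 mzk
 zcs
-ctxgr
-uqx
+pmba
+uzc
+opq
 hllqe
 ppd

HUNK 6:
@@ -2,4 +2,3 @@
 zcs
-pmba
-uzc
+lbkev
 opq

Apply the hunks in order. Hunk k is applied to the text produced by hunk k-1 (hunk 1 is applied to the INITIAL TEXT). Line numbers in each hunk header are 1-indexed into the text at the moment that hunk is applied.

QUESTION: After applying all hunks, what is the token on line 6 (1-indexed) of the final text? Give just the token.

Hunk 1: at line 1 remove [trv,naxy,lrgnr] add [zcs,zlmj] -> 5 lines: mzk zcs zlmj bznz ppd
Hunk 2: at line 2 remove [zlmj,bznz] add [meqmd,hllqe] -> 5 lines: mzk zcs meqmd hllqe ppd
Hunk 3: at line 1 remove [meqmd] add [tomr] -> 5 lines: mzk zcs tomr hllqe ppd
Hunk 4: at line 1 remove [tomr] add [ctxgr,uqx] -> 6 lines: mzk zcs ctxgr uqx hllqe ppd
Hunk 5: at line 1 remove [ctxgr,uqx] add [pmba,uzc,opq] -> 7 lines: mzk zcs pmba uzc opq hllqe ppd
Hunk 6: at line 2 remove [pmba,uzc] add [lbkev] -> 6 lines: mzk zcs lbkev opq hllqe ppd
Final line 6: ppd

Answer: ppd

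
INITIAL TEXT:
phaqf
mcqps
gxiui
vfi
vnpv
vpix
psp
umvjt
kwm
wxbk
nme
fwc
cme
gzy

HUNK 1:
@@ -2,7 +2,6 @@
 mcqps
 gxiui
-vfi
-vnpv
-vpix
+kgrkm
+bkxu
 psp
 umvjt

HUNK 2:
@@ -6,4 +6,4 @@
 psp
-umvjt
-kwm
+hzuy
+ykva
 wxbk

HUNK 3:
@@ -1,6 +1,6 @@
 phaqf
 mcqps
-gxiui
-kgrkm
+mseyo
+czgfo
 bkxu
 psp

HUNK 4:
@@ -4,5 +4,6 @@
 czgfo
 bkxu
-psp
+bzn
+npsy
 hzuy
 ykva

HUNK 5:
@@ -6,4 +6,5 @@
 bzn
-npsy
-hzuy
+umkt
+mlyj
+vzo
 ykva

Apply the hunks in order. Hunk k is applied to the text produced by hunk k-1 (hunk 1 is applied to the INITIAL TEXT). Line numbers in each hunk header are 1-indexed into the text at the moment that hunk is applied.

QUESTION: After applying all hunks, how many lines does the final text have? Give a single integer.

Hunk 1: at line 2 remove [vfi,vnpv,vpix] add [kgrkm,bkxu] -> 13 lines: phaqf mcqps gxiui kgrkm bkxu psp umvjt kwm wxbk nme fwc cme gzy
Hunk 2: at line 6 remove [umvjt,kwm] add [hzuy,ykva] -> 13 lines: phaqf mcqps gxiui kgrkm bkxu psp hzuy ykva wxbk nme fwc cme gzy
Hunk 3: at line 1 remove [gxiui,kgrkm] add [mseyo,czgfo] -> 13 lines: phaqf mcqps mseyo czgfo bkxu psp hzuy ykva wxbk nme fwc cme gzy
Hunk 4: at line 4 remove [psp] add [bzn,npsy] -> 14 lines: phaqf mcqps mseyo czgfo bkxu bzn npsy hzuy ykva wxbk nme fwc cme gzy
Hunk 5: at line 6 remove [npsy,hzuy] add [umkt,mlyj,vzo] -> 15 lines: phaqf mcqps mseyo czgfo bkxu bzn umkt mlyj vzo ykva wxbk nme fwc cme gzy
Final line count: 15

Answer: 15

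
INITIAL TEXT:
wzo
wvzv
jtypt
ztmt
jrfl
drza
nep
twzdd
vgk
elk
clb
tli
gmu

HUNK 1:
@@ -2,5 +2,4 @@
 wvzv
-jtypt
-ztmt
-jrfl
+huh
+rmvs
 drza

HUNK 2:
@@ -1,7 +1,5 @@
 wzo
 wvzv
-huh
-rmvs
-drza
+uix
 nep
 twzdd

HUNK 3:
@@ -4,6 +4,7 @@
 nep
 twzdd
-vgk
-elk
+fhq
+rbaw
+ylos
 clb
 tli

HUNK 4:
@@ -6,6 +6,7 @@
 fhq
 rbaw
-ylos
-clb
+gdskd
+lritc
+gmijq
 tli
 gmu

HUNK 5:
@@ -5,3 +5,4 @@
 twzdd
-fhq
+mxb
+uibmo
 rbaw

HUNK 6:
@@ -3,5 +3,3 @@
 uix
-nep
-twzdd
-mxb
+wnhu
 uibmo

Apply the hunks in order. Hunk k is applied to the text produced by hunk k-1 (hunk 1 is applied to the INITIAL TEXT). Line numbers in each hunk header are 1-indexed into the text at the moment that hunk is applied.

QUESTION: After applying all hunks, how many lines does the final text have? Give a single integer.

Answer: 11

Derivation:
Hunk 1: at line 2 remove [jtypt,ztmt,jrfl] add [huh,rmvs] -> 12 lines: wzo wvzv huh rmvs drza nep twzdd vgk elk clb tli gmu
Hunk 2: at line 1 remove [huh,rmvs,drza] add [uix] -> 10 lines: wzo wvzv uix nep twzdd vgk elk clb tli gmu
Hunk 3: at line 4 remove [vgk,elk] add [fhq,rbaw,ylos] -> 11 lines: wzo wvzv uix nep twzdd fhq rbaw ylos clb tli gmu
Hunk 4: at line 6 remove [ylos,clb] add [gdskd,lritc,gmijq] -> 12 lines: wzo wvzv uix nep twzdd fhq rbaw gdskd lritc gmijq tli gmu
Hunk 5: at line 5 remove [fhq] add [mxb,uibmo] -> 13 lines: wzo wvzv uix nep twzdd mxb uibmo rbaw gdskd lritc gmijq tli gmu
Hunk 6: at line 3 remove [nep,twzdd,mxb] add [wnhu] -> 11 lines: wzo wvzv uix wnhu uibmo rbaw gdskd lritc gmijq tli gmu
Final line count: 11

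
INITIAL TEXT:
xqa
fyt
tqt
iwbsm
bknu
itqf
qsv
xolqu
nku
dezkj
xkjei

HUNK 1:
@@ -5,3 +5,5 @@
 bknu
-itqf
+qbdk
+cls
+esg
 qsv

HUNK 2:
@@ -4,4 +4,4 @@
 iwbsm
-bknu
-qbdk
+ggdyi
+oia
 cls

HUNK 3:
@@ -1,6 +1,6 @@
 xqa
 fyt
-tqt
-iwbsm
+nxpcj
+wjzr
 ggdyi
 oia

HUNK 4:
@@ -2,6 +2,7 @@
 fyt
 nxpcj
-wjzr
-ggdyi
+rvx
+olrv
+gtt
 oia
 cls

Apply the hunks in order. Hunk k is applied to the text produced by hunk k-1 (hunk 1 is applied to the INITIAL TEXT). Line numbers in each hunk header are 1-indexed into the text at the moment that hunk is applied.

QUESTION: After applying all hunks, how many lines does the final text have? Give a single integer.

Hunk 1: at line 5 remove [itqf] add [qbdk,cls,esg] -> 13 lines: xqa fyt tqt iwbsm bknu qbdk cls esg qsv xolqu nku dezkj xkjei
Hunk 2: at line 4 remove [bknu,qbdk] add [ggdyi,oia] -> 13 lines: xqa fyt tqt iwbsm ggdyi oia cls esg qsv xolqu nku dezkj xkjei
Hunk 3: at line 1 remove [tqt,iwbsm] add [nxpcj,wjzr] -> 13 lines: xqa fyt nxpcj wjzr ggdyi oia cls esg qsv xolqu nku dezkj xkjei
Hunk 4: at line 2 remove [wjzr,ggdyi] add [rvx,olrv,gtt] -> 14 lines: xqa fyt nxpcj rvx olrv gtt oia cls esg qsv xolqu nku dezkj xkjei
Final line count: 14

Answer: 14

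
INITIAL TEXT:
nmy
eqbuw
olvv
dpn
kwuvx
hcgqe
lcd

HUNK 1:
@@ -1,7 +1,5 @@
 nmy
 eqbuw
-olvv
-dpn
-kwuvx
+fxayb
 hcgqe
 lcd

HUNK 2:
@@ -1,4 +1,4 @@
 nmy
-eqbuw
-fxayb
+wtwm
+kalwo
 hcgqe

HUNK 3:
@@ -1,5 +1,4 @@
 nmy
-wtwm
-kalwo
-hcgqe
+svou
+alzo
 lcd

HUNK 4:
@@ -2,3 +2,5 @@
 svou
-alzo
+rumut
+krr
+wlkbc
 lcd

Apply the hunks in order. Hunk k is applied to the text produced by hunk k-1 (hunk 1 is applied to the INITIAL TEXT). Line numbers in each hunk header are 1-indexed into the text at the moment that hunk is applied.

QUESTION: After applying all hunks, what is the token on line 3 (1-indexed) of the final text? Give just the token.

Answer: rumut

Derivation:
Hunk 1: at line 1 remove [olvv,dpn,kwuvx] add [fxayb] -> 5 lines: nmy eqbuw fxayb hcgqe lcd
Hunk 2: at line 1 remove [eqbuw,fxayb] add [wtwm,kalwo] -> 5 lines: nmy wtwm kalwo hcgqe lcd
Hunk 3: at line 1 remove [wtwm,kalwo,hcgqe] add [svou,alzo] -> 4 lines: nmy svou alzo lcd
Hunk 4: at line 2 remove [alzo] add [rumut,krr,wlkbc] -> 6 lines: nmy svou rumut krr wlkbc lcd
Final line 3: rumut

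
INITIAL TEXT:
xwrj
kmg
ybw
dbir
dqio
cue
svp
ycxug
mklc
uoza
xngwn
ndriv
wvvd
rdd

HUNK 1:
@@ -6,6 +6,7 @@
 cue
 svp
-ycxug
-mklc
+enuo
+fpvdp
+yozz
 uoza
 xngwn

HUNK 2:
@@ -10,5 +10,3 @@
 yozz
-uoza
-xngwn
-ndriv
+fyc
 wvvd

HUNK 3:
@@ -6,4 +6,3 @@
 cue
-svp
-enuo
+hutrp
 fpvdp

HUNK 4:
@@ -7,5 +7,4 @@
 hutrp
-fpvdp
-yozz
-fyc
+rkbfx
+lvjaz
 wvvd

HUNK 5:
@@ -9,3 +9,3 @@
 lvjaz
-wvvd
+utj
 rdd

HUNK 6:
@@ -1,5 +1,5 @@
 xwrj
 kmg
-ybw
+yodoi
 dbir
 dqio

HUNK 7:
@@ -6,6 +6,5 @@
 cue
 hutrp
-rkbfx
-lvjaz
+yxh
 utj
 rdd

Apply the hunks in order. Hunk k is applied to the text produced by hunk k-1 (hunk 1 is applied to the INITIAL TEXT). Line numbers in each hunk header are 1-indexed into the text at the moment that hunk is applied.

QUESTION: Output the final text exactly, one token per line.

Hunk 1: at line 6 remove [ycxug,mklc] add [enuo,fpvdp,yozz] -> 15 lines: xwrj kmg ybw dbir dqio cue svp enuo fpvdp yozz uoza xngwn ndriv wvvd rdd
Hunk 2: at line 10 remove [uoza,xngwn,ndriv] add [fyc] -> 13 lines: xwrj kmg ybw dbir dqio cue svp enuo fpvdp yozz fyc wvvd rdd
Hunk 3: at line 6 remove [svp,enuo] add [hutrp] -> 12 lines: xwrj kmg ybw dbir dqio cue hutrp fpvdp yozz fyc wvvd rdd
Hunk 4: at line 7 remove [fpvdp,yozz,fyc] add [rkbfx,lvjaz] -> 11 lines: xwrj kmg ybw dbir dqio cue hutrp rkbfx lvjaz wvvd rdd
Hunk 5: at line 9 remove [wvvd] add [utj] -> 11 lines: xwrj kmg ybw dbir dqio cue hutrp rkbfx lvjaz utj rdd
Hunk 6: at line 1 remove [ybw] add [yodoi] -> 11 lines: xwrj kmg yodoi dbir dqio cue hutrp rkbfx lvjaz utj rdd
Hunk 7: at line 6 remove [rkbfx,lvjaz] add [yxh] -> 10 lines: xwrj kmg yodoi dbir dqio cue hutrp yxh utj rdd

Answer: xwrj
kmg
yodoi
dbir
dqio
cue
hutrp
yxh
utj
rdd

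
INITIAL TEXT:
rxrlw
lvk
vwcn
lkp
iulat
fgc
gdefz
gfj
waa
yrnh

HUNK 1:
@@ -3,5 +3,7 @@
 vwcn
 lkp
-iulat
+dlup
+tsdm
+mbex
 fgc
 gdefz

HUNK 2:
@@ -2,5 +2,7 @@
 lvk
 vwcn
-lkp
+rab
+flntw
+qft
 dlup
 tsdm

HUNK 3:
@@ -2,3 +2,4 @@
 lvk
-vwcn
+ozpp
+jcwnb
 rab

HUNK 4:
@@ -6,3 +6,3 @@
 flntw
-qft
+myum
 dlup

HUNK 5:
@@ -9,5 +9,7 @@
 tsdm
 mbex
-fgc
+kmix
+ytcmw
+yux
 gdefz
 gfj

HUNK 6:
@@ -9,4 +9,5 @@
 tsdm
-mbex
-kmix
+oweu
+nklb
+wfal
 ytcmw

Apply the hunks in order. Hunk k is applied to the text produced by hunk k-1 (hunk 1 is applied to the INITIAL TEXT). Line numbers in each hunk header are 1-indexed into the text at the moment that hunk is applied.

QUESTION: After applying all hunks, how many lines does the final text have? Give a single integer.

Answer: 18

Derivation:
Hunk 1: at line 3 remove [iulat] add [dlup,tsdm,mbex] -> 12 lines: rxrlw lvk vwcn lkp dlup tsdm mbex fgc gdefz gfj waa yrnh
Hunk 2: at line 2 remove [lkp] add [rab,flntw,qft] -> 14 lines: rxrlw lvk vwcn rab flntw qft dlup tsdm mbex fgc gdefz gfj waa yrnh
Hunk 3: at line 2 remove [vwcn] add [ozpp,jcwnb] -> 15 lines: rxrlw lvk ozpp jcwnb rab flntw qft dlup tsdm mbex fgc gdefz gfj waa yrnh
Hunk 4: at line 6 remove [qft] add [myum] -> 15 lines: rxrlw lvk ozpp jcwnb rab flntw myum dlup tsdm mbex fgc gdefz gfj waa yrnh
Hunk 5: at line 9 remove [fgc] add [kmix,ytcmw,yux] -> 17 lines: rxrlw lvk ozpp jcwnb rab flntw myum dlup tsdm mbex kmix ytcmw yux gdefz gfj waa yrnh
Hunk 6: at line 9 remove [mbex,kmix] add [oweu,nklb,wfal] -> 18 lines: rxrlw lvk ozpp jcwnb rab flntw myum dlup tsdm oweu nklb wfal ytcmw yux gdefz gfj waa yrnh
Final line count: 18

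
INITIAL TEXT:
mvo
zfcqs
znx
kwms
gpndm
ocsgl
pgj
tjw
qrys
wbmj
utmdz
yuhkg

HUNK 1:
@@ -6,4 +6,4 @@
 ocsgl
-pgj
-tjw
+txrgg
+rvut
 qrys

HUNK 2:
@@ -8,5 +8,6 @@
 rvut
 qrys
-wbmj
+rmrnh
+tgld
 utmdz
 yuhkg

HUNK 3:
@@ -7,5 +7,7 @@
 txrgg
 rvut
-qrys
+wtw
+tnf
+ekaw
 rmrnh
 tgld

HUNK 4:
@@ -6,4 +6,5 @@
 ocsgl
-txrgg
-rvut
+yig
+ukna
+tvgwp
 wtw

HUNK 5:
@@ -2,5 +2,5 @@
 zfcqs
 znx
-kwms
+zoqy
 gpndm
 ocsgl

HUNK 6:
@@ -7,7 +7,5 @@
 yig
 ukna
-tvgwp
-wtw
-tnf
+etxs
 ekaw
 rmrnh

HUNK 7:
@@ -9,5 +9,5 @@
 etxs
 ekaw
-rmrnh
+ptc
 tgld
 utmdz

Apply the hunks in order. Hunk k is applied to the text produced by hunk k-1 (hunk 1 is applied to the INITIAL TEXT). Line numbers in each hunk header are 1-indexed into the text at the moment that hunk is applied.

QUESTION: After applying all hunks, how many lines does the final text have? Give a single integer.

Answer: 14

Derivation:
Hunk 1: at line 6 remove [pgj,tjw] add [txrgg,rvut] -> 12 lines: mvo zfcqs znx kwms gpndm ocsgl txrgg rvut qrys wbmj utmdz yuhkg
Hunk 2: at line 8 remove [wbmj] add [rmrnh,tgld] -> 13 lines: mvo zfcqs znx kwms gpndm ocsgl txrgg rvut qrys rmrnh tgld utmdz yuhkg
Hunk 3: at line 7 remove [qrys] add [wtw,tnf,ekaw] -> 15 lines: mvo zfcqs znx kwms gpndm ocsgl txrgg rvut wtw tnf ekaw rmrnh tgld utmdz yuhkg
Hunk 4: at line 6 remove [txrgg,rvut] add [yig,ukna,tvgwp] -> 16 lines: mvo zfcqs znx kwms gpndm ocsgl yig ukna tvgwp wtw tnf ekaw rmrnh tgld utmdz yuhkg
Hunk 5: at line 2 remove [kwms] add [zoqy] -> 16 lines: mvo zfcqs znx zoqy gpndm ocsgl yig ukna tvgwp wtw tnf ekaw rmrnh tgld utmdz yuhkg
Hunk 6: at line 7 remove [tvgwp,wtw,tnf] add [etxs] -> 14 lines: mvo zfcqs znx zoqy gpndm ocsgl yig ukna etxs ekaw rmrnh tgld utmdz yuhkg
Hunk 7: at line 9 remove [rmrnh] add [ptc] -> 14 lines: mvo zfcqs znx zoqy gpndm ocsgl yig ukna etxs ekaw ptc tgld utmdz yuhkg
Final line count: 14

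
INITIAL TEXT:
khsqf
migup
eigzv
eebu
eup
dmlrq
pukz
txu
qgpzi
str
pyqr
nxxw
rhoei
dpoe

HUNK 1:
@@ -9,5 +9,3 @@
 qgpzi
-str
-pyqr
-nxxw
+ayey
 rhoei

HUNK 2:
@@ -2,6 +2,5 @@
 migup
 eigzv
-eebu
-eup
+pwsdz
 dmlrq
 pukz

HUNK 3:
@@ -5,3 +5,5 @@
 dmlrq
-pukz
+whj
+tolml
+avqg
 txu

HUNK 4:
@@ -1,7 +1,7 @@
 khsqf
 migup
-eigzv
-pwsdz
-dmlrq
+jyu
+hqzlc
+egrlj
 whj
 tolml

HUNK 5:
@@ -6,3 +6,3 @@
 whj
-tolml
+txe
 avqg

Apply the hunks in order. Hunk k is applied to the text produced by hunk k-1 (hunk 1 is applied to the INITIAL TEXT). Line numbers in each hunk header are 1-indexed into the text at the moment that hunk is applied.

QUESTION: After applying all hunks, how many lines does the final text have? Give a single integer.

Hunk 1: at line 9 remove [str,pyqr,nxxw] add [ayey] -> 12 lines: khsqf migup eigzv eebu eup dmlrq pukz txu qgpzi ayey rhoei dpoe
Hunk 2: at line 2 remove [eebu,eup] add [pwsdz] -> 11 lines: khsqf migup eigzv pwsdz dmlrq pukz txu qgpzi ayey rhoei dpoe
Hunk 3: at line 5 remove [pukz] add [whj,tolml,avqg] -> 13 lines: khsqf migup eigzv pwsdz dmlrq whj tolml avqg txu qgpzi ayey rhoei dpoe
Hunk 4: at line 1 remove [eigzv,pwsdz,dmlrq] add [jyu,hqzlc,egrlj] -> 13 lines: khsqf migup jyu hqzlc egrlj whj tolml avqg txu qgpzi ayey rhoei dpoe
Hunk 5: at line 6 remove [tolml] add [txe] -> 13 lines: khsqf migup jyu hqzlc egrlj whj txe avqg txu qgpzi ayey rhoei dpoe
Final line count: 13

Answer: 13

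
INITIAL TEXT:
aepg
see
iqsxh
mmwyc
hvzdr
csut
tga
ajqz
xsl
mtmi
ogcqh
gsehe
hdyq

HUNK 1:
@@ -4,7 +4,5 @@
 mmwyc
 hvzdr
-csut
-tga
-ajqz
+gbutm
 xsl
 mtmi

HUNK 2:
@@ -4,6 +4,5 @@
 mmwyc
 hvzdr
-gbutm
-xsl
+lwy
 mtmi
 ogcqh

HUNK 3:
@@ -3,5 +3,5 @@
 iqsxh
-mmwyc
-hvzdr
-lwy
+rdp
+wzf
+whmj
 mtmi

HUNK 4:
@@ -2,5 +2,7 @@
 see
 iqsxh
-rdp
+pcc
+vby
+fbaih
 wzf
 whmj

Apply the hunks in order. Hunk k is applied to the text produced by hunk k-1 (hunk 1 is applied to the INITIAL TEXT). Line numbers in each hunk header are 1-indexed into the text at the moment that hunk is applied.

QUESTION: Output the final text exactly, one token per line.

Hunk 1: at line 4 remove [csut,tga,ajqz] add [gbutm] -> 11 lines: aepg see iqsxh mmwyc hvzdr gbutm xsl mtmi ogcqh gsehe hdyq
Hunk 2: at line 4 remove [gbutm,xsl] add [lwy] -> 10 lines: aepg see iqsxh mmwyc hvzdr lwy mtmi ogcqh gsehe hdyq
Hunk 3: at line 3 remove [mmwyc,hvzdr,lwy] add [rdp,wzf,whmj] -> 10 lines: aepg see iqsxh rdp wzf whmj mtmi ogcqh gsehe hdyq
Hunk 4: at line 2 remove [rdp] add [pcc,vby,fbaih] -> 12 lines: aepg see iqsxh pcc vby fbaih wzf whmj mtmi ogcqh gsehe hdyq

Answer: aepg
see
iqsxh
pcc
vby
fbaih
wzf
whmj
mtmi
ogcqh
gsehe
hdyq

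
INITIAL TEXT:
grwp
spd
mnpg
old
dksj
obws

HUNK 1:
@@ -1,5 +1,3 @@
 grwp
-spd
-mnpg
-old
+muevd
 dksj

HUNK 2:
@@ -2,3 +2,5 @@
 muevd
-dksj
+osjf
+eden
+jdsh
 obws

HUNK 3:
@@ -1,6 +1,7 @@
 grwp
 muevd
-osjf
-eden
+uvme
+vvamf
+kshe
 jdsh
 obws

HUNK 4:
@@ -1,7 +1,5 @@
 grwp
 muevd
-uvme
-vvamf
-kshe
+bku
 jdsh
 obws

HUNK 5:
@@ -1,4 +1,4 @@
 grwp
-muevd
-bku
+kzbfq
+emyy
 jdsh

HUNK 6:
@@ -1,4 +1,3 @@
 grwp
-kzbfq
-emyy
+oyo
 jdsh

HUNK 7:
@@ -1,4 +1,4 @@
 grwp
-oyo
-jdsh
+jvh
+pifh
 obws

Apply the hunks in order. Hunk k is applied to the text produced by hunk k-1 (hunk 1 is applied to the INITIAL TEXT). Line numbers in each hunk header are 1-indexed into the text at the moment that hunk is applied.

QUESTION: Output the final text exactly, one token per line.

Answer: grwp
jvh
pifh
obws

Derivation:
Hunk 1: at line 1 remove [spd,mnpg,old] add [muevd] -> 4 lines: grwp muevd dksj obws
Hunk 2: at line 2 remove [dksj] add [osjf,eden,jdsh] -> 6 lines: grwp muevd osjf eden jdsh obws
Hunk 3: at line 1 remove [osjf,eden] add [uvme,vvamf,kshe] -> 7 lines: grwp muevd uvme vvamf kshe jdsh obws
Hunk 4: at line 1 remove [uvme,vvamf,kshe] add [bku] -> 5 lines: grwp muevd bku jdsh obws
Hunk 5: at line 1 remove [muevd,bku] add [kzbfq,emyy] -> 5 lines: grwp kzbfq emyy jdsh obws
Hunk 6: at line 1 remove [kzbfq,emyy] add [oyo] -> 4 lines: grwp oyo jdsh obws
Hunk 7: at line 1 remove [oyo,jdsh] add [jvh,pifh] -> 4 lines: grwp jvh pifh obws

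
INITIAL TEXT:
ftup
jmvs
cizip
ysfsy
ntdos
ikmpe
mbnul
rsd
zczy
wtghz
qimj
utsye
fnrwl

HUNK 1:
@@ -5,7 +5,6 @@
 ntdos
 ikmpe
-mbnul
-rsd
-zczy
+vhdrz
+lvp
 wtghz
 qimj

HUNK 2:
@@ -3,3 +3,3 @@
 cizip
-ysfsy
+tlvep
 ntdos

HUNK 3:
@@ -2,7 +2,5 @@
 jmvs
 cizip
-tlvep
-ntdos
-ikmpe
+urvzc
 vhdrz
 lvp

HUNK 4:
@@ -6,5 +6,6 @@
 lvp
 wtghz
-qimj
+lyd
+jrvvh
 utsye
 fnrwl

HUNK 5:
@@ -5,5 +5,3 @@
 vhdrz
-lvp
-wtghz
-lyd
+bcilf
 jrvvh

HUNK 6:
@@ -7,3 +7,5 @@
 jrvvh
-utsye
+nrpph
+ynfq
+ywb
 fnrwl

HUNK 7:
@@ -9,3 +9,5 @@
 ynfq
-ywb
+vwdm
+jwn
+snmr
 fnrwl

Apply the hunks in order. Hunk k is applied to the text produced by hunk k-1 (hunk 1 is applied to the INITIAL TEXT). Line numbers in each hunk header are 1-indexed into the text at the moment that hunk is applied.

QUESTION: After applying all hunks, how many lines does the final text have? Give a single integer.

Hunk 1: at line 5 remove [mbnul,rsd,zczy] add [vhdrz,lvp] -> 12 lines: ftup jmvs cizip ysfsy ntdos ikmpe vhdrz lvp wtghz qimj utsye fnrwl
Hunk 2: at line 3 remove [ysfsy] add [tlvep] -> 12 lines: ftup jmvs cizip tlvep ntdos ikmpe vhdrz lvp wtghz qimj utsye fnrwl
Hunk 3: at line 2 remove [tlvep,ntdos,ikmpe] add [urvzc] -> 10 lines: ftup jmvs cizip urvzc vhdrz lvp wtghz qimj utsye fnrwl
Hunk 4: at line 6 remove [qimj] add [lyd,jrvvh] -> 11 lines: ftup jmvs cizip urvzc vhdrz lvp wtghz lyd jrvvh utsye fnrwl
Hunk 5: at line 5 remove [lvp,wtghz,lyd] add [bcilf] -> 9 lines: ftup jmvs cizip urvzc vhdrz bcilf jrvvh utsye fnrwl
Hunk 6: at line 7 remove [utsye] add [nrpph,ynfq,ywb] -> 11 lines: ftup jmvs cizip urvzc vhdrz bcilf jrvvh nrpph ynfq ywb fnrwl
Hunk 7: at line 9 remove [ywb] add [vwdm,jwn,snmr] -> 13 lines: ftup jmvs cizip urvzc vhdrz bcilf jrvvh nrpph ynfq vwdm jwn snmr fnrwl
Final line count: 13

Answer: 13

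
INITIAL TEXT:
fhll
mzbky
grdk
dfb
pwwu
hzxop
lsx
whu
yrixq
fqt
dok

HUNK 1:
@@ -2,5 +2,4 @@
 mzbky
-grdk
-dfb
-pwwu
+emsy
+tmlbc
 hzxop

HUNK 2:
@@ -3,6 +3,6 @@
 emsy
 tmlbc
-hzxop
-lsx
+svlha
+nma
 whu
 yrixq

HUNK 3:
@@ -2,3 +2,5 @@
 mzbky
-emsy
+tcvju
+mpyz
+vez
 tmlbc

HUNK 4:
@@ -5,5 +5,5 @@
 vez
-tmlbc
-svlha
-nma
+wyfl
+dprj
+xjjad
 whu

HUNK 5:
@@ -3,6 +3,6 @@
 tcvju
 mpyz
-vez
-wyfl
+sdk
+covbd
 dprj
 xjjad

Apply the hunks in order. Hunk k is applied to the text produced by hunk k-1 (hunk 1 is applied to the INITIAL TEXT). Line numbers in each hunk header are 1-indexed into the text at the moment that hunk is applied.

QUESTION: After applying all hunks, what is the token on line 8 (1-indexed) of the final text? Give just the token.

Answer: xjjad

Derivation:
Hunk 1: at line 2 remove [grdk,dfb,pwwu] add [emsy,tmlbc] -> 10 lines: fhll mzbky emsy tmlbc hzxop lsx whu yrixq fqt dok
Hunk 2: at line 3 remove [hzxop,lsx] add [svlha,nma] -> 10 lines: fhll mzbky emsy tmlbc svlha nma whu yrixq fqt dok
Hunk 3: at line 2 remove [emsy] add [tcvju,mpyz,vez] -> 12 lines: fhll mzbky tcvju mpyz vez tmlbc svlha nma whu yrixq fqt dok
Hunk 4: at line 5 remove [tmlbc,svlha,nma] add [wyfl,dprj,xjjad] -> 12 lines: fhll mzbky tcvju mpyz vez wyfl dprj xjjad whu yrixq fqt dok
Hunk 5: at line 3 remove [vez,wyfl] add [sdk,covbd] -> 12 lines: fhll mzbky tcvju mpyz sdk covbd dprj xjjad whu yrixq fqt dok
Final line 8: xjjad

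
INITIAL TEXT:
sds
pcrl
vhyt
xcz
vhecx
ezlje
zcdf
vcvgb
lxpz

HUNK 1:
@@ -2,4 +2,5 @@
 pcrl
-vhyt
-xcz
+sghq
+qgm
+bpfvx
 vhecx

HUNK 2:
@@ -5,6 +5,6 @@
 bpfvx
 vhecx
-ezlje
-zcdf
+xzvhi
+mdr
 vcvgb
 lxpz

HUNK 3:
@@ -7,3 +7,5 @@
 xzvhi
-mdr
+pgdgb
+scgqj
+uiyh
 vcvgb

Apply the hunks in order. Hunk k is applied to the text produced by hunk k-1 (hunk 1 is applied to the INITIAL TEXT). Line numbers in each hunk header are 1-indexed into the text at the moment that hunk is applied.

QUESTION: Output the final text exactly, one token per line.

Hunk 1: at line 2 remove [vhyt,xcz] add [sghq,qgm,bpfvx] -> 10 lines: sds pcrl sghq qgm bpfvx vhecx ezlje zcdf vcvgb lxpz
Hunk 2: at line 5 remove [ezlje,zcdf] add [xzvhi,mdr] -> 10 lines: sds pcrl sghq qgm bpfvx vhecx xzvhi mdr vcvgb lxpz
Hunk 3: at line 7 remove [mdr] add [pgdgb,scgqj,uiyh] -> 12 lines: sds pcrl sghq qgm bpfvx vhecx xzvhi pgdgb scgqj uiyh vcvgb lxpz

Answer: sds
pcrl
sghq
qgm
bpfvx
vhecx
xzvhi
pgdgb
scgqj
uiyh
vcvgb
lxpz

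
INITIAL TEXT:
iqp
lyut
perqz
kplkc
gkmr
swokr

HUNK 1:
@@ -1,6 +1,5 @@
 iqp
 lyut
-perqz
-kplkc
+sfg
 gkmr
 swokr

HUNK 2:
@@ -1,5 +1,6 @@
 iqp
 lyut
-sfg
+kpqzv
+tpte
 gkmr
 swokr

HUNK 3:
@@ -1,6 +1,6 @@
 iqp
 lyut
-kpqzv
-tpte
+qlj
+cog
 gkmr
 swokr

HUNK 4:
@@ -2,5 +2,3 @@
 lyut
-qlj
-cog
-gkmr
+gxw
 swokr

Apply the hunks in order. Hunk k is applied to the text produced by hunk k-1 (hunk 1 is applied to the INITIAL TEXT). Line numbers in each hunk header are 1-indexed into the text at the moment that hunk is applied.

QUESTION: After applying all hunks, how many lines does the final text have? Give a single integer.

Hunk 1: at line 1 remove [perqz,kplkc] add [sfg] -> 5 lines: iqp lyut sfg gkmr swokr
Hunk 2: at line 1 remove [sfg] add [kpqzv,tpte] -> 6 lines: iqp lyut kpqzv tpte gkmr swokr
Hunk 3: at line 1 remove [kpqzv,tpte] add [qlj,cog] -> 6 lines: iqp lyut qlj cog gkmr swokr
Hunk 4: at line 2 remove [qlj,cog,gkmr] add [gxw] -> 4 lines: iqp lyut gxw swokr
Final line count: 4

Answer: 4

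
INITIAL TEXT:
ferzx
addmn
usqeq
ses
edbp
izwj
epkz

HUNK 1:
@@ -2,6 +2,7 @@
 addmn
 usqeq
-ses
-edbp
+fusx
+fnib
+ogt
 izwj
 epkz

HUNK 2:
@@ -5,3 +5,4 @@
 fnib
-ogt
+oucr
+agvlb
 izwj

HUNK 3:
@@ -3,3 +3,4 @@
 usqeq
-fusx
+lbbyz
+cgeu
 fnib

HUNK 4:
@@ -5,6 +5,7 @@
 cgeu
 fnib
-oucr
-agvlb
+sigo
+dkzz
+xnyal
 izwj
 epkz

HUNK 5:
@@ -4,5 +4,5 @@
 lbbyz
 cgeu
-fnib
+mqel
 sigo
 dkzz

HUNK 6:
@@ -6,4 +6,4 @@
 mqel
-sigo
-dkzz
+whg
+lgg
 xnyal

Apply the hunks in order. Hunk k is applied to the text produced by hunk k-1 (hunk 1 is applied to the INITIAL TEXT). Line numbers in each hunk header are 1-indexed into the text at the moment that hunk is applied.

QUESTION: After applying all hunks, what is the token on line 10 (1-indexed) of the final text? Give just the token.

Answer: izwj

Derivation:
Hunk 1: at line 2 remove [ses,edbp] add [fusx,fnib,ogt] -> 8 lines: ferzx addmn usqeq fusx fnib ogt izwj epkz
Hunk 2: at line 5 remove [ogt] add [oucr,agvlb] -> 9 lines: ferzx addmn usqeq fusx fnib oucr agvlb izwj epkz
Hunk 3: at line 3 remove [fusx] add [lbbyz,cgeu] -> 10 lines: ferzx addmn usqeq lbbyz cgeu fnib oucr agvlb izwj epkz
Hunk 4: at line 5 remove [oucr,agvlb] add [sigo,dkzz,xnyal] -> 11 lines: ferzx addmn usqeq lbbyz cgeu fnib sigo dkzz xnyal izwj epkz
Hunk 5: at line 4 remove [fnib] add [mqel] -> 11 lines: ferzx addmn usqeq lbbyz cgeu mqel sigo dkzz xnyal izwj epkz
Hunk 6: at line 6 remove [sigo,dkzz] add [whg,lgg] -> 11 lines: ferzx addmn usqeq lbbyz cgeu mqel whg lgg xnyal izwj epkz
Final line 10: izwj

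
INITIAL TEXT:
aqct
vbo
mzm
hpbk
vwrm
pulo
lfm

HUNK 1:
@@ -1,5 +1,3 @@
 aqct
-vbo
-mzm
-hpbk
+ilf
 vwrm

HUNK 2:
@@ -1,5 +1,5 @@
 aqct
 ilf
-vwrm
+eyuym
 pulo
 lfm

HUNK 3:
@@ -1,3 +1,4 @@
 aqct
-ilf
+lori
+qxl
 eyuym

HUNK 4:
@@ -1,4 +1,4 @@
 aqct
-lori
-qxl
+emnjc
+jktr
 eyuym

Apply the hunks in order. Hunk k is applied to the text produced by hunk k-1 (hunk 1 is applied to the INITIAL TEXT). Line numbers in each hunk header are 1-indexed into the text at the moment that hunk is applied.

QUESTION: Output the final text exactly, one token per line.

Hunk 1: at line 1 remove [vbo,mzm,hpbk] add [ilf] -> 5 lines: aqct ilf vwrm pulo lfm
Hunk 2: at line 1 remove [vwrm] add [eyuym] -> 5 lines: aqct ilf eyuym pulo lfm
Hunk 3: at line 1 remove [ilf] add [lori,qxl] -> 6 lines: aqct lori qxl eyuym pulo lfm
Hunk 4: at line 1 remove [lori,qxl] add [emnjc,jktr] -> 6 lines: aqct emnjc jktr eyuym pulo lfm

Answer: aqct
emnjc
jktr
eyuym
pulo
lfm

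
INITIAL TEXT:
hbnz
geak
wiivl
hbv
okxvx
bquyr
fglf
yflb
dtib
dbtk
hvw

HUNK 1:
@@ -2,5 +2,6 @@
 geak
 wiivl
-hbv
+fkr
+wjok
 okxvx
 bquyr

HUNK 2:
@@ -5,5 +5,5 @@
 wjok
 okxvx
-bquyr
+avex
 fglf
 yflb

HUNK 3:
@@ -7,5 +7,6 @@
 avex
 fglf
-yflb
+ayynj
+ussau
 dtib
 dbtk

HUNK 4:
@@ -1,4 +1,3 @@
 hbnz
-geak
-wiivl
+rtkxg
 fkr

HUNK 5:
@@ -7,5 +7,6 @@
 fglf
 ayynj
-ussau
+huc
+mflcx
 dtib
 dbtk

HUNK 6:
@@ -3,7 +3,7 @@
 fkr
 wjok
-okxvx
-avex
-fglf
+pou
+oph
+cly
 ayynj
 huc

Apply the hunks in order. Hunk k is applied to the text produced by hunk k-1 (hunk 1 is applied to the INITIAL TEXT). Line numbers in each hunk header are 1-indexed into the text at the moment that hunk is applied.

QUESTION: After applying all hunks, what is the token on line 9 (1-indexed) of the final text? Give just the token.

Answer: huc

Derivation:
Hunk 1: at line 2 remove [hbv] add [fkr,wjok] -> 12 lines: hbnz geak wiivl fkr wjok okxvx bquyr fglf yflb dtib dbtk hvw
Hunk 2: at line 5 remove [bquyr] add [avex] -> 12 lines: hbnz geak wiivl fkr wjok okxvx avex fglf yflb dtib dbtk hvw
Hunk 3: at line 7 remove [yflb] add [ayynj,ussau] -> 13 lines: hbnz geak wiivl fkr wjok okxvx avex fglf ayynj ussau dtib dbtk hvw
Hunk 4: at line 1 remove [geak,wiivl] add [rtkxg] -> 12 lines: hbnz rtkxg fkr wjok okxvx avex fglf ayynj ussau dtib dbtk hvw
Hunk 5: at line 7 remove [ussau] add [huc,mflcx] -> 13 lines: hbnz rtkxg fkr wjok okxvx avex fglf ayynj huc mflcx dtib dbtk hvw
Hunk 6: at line 3 remove [okxvx,avex,fglf] add [pou,oph,cly] -> 13 lines: hbnz rtkxg fkr wjok pou oph cly ayynj huc mflcx dtib dbtk hvw
Final line 9: huc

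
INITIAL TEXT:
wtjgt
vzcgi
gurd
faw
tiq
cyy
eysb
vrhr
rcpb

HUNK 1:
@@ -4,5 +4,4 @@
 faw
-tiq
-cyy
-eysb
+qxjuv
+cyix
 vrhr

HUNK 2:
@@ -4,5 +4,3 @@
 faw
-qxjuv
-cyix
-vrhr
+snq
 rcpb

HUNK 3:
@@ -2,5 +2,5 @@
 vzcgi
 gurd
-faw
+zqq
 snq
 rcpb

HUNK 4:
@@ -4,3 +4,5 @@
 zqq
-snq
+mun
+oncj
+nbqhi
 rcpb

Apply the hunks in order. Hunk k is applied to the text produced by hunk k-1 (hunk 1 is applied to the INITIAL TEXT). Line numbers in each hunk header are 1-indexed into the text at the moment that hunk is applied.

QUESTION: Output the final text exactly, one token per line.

Hunk 1: at line 4 remove [tiq,cyy,eysb] add [qxjuv,cyix] -> 8 lines: wtjgt vzcgi gurd faw qxjuv cyix vrhr rcpb
Hunk 2: at line 4 remove [qxjuv,cyix,vrhr] add [snq] -> 6 lines: wtjgt vzcgi gurd faw snq rcpb
Hunk 3: at line 2 remove [faw] add [zqq] -> 6 lines: wtjgt vzcgi gurd zqq snq rcpb
Hunk 4: at line 4 remove [snq] add [mun,oncj,nbqhi] -> 8 lines: wtjgt vzcgi gurd zqq mun oncj nbqhi rcpb

Answer: wtjgt
vzcgi
gurd
zqq
mun
oncj
nbqhi
rcpb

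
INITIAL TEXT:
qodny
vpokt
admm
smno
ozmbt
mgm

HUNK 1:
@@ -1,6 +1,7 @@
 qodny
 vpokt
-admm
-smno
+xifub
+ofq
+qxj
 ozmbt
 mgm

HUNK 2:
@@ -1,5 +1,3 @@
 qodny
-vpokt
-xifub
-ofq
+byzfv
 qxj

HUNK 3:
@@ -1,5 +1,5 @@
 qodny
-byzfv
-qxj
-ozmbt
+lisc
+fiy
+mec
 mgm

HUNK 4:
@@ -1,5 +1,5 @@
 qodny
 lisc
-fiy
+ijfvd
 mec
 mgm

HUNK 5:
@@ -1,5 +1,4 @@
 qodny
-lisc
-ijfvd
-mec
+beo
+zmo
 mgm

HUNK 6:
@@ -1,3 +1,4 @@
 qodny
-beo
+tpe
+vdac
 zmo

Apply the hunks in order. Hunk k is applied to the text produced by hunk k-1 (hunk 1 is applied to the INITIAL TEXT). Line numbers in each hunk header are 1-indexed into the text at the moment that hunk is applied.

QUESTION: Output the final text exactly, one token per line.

Answer: qodny
tpe
vdac
zmo
mgm

Derivation:
Hunk 1: at line 1 remove [admm,smno] add [xifub,ofq,qxj] -> 7 lines: qodny vpokt xifub ofq qxj ozmbt mgm
Hunk 2: at line 1 remove [vpokt,xifub,ofq] add [byzfv] -> 5 lines: qodny byzfv qxj ozmbt mgm
Hunk 3: at line 1 remove [byzfv,qxj,ozmbt] add [lisc,fiy,mec] -> 5 lines: qodny lisc fiy mec mgm
Hunk 4: at line 1 remove [fiy] add [ijfvd] -> 5 lines: qodny lisc ijfvd mec mgm
Hunk 5: at line 1 remove [lisc,ijfvd,mec] add [beo,zmo] -> 4 lines: qodny beo zmo mgm
Hunk 6: at line 1 remove [beo] add [tpe,vdac] -> 5 lines: qodny tpe vdac zmo mgm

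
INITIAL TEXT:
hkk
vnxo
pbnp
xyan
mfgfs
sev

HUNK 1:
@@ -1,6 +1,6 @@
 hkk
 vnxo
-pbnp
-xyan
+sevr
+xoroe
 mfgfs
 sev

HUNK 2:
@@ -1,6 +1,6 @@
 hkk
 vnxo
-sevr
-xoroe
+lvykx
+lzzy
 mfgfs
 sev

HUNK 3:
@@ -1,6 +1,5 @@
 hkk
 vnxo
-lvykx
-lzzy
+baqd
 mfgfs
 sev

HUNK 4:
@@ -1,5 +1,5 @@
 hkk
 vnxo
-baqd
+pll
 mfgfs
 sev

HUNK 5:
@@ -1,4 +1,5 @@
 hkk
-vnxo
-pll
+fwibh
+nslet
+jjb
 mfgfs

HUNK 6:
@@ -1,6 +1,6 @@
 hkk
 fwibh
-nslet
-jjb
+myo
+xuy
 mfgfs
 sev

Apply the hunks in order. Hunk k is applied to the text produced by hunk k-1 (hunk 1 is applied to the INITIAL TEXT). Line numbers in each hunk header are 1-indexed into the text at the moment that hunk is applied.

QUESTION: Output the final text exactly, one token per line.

Hunk 1: at line 1 remove [pbnp,xyan] add [sevr,xoroe] -> 6 lines: hkk vnxo sevr xoroe mfgfs sev
Hunk 2: at line 1 remove [sevr,xoroe] add [lvykx,lzzy] -> 6 lines: hkk vnxo lvykx lzzy mfgfs sev
Hunk 3: at line 1 remove [lvykx,lzzy] add [baqd] -> 5 lines: hkk vnxo baqd mfgfs sev
Hunk 4: at line 1 remove [baqd] add [pll] -> 5 lines: hkk vnxo pll mfgfs sev
Hunk 5: at line 1 remove [vnxo,pll] add [fwibh,nslet,jjb] -> 6 lines: hkk fwibh nslet jjb mfgfs sev
Hunk 6: at line 1 remove [nslet,jjb] add [myo,xuy] -> 6 lines: hkk fwibh myo xuy mfgfs sev

Answer: hkk
fwibh
myo
xuy
mfgfs
sev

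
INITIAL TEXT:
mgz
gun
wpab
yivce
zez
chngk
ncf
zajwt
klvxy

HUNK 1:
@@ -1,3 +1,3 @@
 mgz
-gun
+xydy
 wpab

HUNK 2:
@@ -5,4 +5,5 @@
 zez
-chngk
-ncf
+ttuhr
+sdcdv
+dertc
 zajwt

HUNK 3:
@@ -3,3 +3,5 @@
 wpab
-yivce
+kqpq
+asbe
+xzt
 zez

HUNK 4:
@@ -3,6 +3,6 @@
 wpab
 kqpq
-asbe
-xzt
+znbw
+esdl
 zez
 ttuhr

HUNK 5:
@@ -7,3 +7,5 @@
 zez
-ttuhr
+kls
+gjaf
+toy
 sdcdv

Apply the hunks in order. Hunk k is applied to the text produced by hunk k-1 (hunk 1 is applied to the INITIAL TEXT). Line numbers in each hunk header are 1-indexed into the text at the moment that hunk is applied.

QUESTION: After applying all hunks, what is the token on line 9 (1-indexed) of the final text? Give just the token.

Hunk 1: at line 1 remove [gun] add [xydy] -> 9 lines: mgz xydy wpab yivce zez chngk ncf zajwt klvxy
Hunk 2: at line 5 remove [chngk,ncf] add [ttuhr,sdcdv,dertc] -> 10 lines: mgz xydy wpab yivce zez ttuhr sdcdv dertc zajwt klvxy
Hunk 3: at line 3 remove [yivce] add [kqpq,asbe,xzt] -> 12 lines: mgz xydy wpab kqpq asbe xzt zez ttuhr sdcdv dertc zajwt klvxy
Hunk 4: at line 3 remove [asbe,xzt] add [znbw,esdl] -> 12 lines: mgz xydy wpab kqpq znbw esdl zez ttuhr sdcdv dertc zajwt klvxy
Hunk 5: at line 7 remove [ttuhr] add [kls,gjaf,toy] -> 14 lines: mgz xydy wpab kqpq znbw esdl zez kls gjaf toy sdcdv dertc zajwt klvxy
Final line 9: gjaf

Answer: gjaf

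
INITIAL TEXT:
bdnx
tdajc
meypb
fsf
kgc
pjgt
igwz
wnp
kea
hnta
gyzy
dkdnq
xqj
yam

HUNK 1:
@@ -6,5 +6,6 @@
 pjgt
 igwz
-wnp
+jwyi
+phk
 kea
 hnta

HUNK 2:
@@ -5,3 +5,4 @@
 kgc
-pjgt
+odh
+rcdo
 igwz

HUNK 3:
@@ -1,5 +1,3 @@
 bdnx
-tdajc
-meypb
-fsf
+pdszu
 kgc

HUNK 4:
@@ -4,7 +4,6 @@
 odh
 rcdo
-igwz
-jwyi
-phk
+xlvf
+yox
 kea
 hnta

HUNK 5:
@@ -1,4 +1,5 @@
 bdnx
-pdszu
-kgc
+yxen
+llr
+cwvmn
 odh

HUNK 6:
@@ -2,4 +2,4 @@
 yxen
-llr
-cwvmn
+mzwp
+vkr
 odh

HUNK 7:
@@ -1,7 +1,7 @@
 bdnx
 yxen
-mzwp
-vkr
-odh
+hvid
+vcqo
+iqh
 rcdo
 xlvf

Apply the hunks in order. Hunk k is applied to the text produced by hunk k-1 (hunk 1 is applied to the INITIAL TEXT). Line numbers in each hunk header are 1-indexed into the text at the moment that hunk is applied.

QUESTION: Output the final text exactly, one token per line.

Hunk 1: at line 6 remove [wnp] add [jwyi,phk] -> 15 lines: bdnx tdajc meypb fsf kgc pjgt igwz jwyi phk kea hnta gyzy dkdnq xqj yam
Hunk 2: at line 5 remove [pjgt] add [odh,rcdo] -> 16 lines: bdnx tdajc meypb fsf kgc odh rcdo igwz jwyi phk kea hnta gyzy dkdnq xqj yam
Hunk 3: at line 1 remove [tdajc,meypb,fsf] add [pdszu] -> 14 lines: bdnx pdszu kgc odh rcdo igwz jwyi phk kea hnta gyzy dkdnq xqj yam
Hunk 4: at line 4 remove [igwz,jwyi,phk] add [xlvf,yox] -> 13 lines: bdnx pdszu kgc odh rcdo xlvf yox kea hnta gyzy dkdnq xqj yam
Hunk 5: at line 1 remove [pdszu,kgc] add [yxen,llr,cwvmn] -> 14 lines: bdnx yxen llr cwvmn odh rcdo xlvf yox kea hnta gyzy dkdnq xqj yam
Hunk 6: at line 2 remove [llr,cwvmn] add [mzwp,vkr] -> 14 lines: bdnx yxen mzwp vkr odh rcdo xlvf yox kea hnta gyzy dkdnq xqj yam
Hunk 7: at line 1 remove [mzwp,vkr,odh] add [hvid,vcqo,iqh] -> 14 lines: bdnx yxen hvid vcqo iqh rcdo xlvf yox kea hnta gyzy dkdnq xqj yam

Answer: bdnx
yxen
hvid
vcqo
iqh
rcdo
xlvf
yox
kea
hnta
gyzy
dkdnq
xqj
yam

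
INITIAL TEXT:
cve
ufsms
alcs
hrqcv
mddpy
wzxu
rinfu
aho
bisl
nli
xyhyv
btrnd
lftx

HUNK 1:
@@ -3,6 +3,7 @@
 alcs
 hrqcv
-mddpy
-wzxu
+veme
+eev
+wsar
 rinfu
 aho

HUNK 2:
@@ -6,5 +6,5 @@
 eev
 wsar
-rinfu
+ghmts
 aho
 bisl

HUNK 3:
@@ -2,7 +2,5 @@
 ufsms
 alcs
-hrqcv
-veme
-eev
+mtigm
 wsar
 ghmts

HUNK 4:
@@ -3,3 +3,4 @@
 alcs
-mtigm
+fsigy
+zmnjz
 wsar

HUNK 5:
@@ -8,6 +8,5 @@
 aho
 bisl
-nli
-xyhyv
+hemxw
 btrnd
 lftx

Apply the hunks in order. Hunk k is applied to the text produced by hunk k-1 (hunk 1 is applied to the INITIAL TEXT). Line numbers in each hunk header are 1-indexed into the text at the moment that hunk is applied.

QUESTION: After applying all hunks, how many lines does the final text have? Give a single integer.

Answer: 12

Derivation:
Hunk 1: at line 3 remove [mddpy,wzxu] add [veme,eev,wsar] -> 14 lines: cve ufsms alcs hrqcv veme eev wsar rinfu aho bisl nli xyhyv btrnd lftx
Hunk 2: at line 6 remove [rinfu] add [ghmts] -> 14 lines: cve ufsms alcs hrqcv veme eev wsar ghmts aho bisl nli xyhyv btrnd lftx
Hunk 3: at line 2 remove [hrqcv,veme,eev] add [mtigm] -> 12 lines: cve ufsms alcs mtigm wsar ghmts aho bisl nli xyhyv btrnd lftx
Hunk 4: at line 3 remove [mtigm] add [fsigy,zmnjz] -> 13 lines: cve ufsms alcs fsigy zmnjz wsar ghmts aho bisl nli xyhyv btrnd lftx
Hunk 5: at line 8 remove [nli,xyhyv] add [hemxw] -> 12 lines: cve ufsms alcs fsigy zmnjz wsar ghmts aho bisl hemxw btrnd lftx
Final line count: 12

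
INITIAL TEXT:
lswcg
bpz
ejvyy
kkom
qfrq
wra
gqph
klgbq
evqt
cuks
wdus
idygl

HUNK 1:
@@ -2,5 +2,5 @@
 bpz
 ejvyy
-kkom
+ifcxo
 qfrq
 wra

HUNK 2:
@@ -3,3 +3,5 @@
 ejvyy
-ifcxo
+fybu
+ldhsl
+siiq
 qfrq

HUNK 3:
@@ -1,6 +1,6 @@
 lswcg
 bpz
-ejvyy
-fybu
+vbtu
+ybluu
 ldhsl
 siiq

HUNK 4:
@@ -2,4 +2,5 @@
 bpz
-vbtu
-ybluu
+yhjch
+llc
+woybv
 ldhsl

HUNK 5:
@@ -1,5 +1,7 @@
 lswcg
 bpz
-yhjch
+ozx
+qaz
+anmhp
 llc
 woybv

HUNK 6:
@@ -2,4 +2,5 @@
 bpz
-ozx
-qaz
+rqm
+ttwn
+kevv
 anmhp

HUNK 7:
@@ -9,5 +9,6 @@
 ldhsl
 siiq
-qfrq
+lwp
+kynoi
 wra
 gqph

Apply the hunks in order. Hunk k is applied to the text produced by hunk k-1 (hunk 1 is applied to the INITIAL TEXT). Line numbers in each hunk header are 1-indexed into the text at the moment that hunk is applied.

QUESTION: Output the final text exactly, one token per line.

Answer: lswcg
bpz
rqm
ttwn
kevv
anmhp
llc
woybv
ldhsl
siiq
lwp
kynoi
wra
gqph
klgbq
evqt
cuks
wdus
idygl

Derivation:
Hunk 1: at line 2 remove [kkom] add [ifcxo] -> 12 lines: lswcg bpz ejvyy ifcxo qfrq wra gqph klgbq evqt cuks wdus idygl
Hunk 2: at line 3 remove [ifcxo] add [fybu,ldhsl,siiq] -> 14 lines: lswcg bpz ejvyy fybu ldhsl siiq qfrq wra gqph klgbq evqt cuks wdus idygl
Hunk 3: at line 1 remove [ejvyy,fybu] add [vbtu,ybluu] -> 14 lines: lswcg bpz vbtu ybluu ldhsl siiq qfrq wra gqph klgbq evqt cuks wdus idygl
Hunk 4: at line 2 remove [vbtu,ybluu] add [yhjch,llc,woybv] -> 15 lines: lswcg bpz yhjch llc woybv ldhsl siiq qfrq wra gqph klgbq evqt cuks wdus idygl
Hunk 5: at line 1 remove [yhjch] add [ozx,qaz,anmhp] -> 17 lines: lswcg bpz ozx qaz anmhp llc woybv ldhsl siiq qfrq wra gqph klgbq evqt cuks wdus idygl
Hunk 6: at line 2 remove [ozx,qaz] add [rqm,ttwn,kevv] -> 18 lines: lswcg bpz rqm ttwn kevv anmhp llc woybv ldhsl siiq qfrq wra gqph klgbq evqt cuks wdus idygl
Hunk 7: at line 9 remove [qfrq] add [lwp,kynoi] -> 19 lines: lswcg bpz rqm ttwn kevv anmhp llc woybv ldhsl siiq lwp kynoi wra gqph klgbq evqt cuks wdus idygl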